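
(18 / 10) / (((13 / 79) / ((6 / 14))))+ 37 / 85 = 39628/7735 = 5.12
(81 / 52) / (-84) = -27/1456 = -0.02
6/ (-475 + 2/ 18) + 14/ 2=14932/2137 = 6.99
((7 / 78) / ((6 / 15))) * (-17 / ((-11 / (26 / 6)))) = 595/396 = 1.50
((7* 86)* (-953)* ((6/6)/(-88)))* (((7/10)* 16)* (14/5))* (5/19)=56223188/1045 = 53802.09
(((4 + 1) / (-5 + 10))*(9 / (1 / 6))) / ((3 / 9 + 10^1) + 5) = 81/23 = 3.52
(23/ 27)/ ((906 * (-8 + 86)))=23/1908036 = 0.00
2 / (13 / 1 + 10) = 2/23 = 0.09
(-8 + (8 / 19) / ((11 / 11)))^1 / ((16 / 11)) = -99/19 = -5.21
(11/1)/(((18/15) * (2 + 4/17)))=4.10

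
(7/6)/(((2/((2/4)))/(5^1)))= 35/24 = 1.46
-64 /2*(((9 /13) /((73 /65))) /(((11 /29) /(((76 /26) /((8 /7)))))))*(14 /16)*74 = -89906670/10439 = -8612.57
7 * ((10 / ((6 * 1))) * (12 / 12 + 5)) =70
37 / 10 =3.70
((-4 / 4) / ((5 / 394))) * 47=-18518/5 = -3703.60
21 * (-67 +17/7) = -1356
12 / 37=0.32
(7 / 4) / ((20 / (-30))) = -21/8 = -2.62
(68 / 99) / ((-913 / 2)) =-136/90387 = 0.00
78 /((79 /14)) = 1092/79 = 13.82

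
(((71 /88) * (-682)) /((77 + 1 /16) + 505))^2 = 77510416/86731969 = 0.89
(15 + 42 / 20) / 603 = 19/670 = 0.03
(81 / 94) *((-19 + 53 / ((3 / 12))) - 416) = -18063/94 = -192.16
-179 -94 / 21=-3853/21 = -183.48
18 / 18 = 1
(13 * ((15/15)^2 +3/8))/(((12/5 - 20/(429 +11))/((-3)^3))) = -212355/1036 = -204.98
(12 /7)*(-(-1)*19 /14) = 114/49 = 2.33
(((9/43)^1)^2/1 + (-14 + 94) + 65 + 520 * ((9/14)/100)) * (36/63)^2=153645488/3171035 = 48.45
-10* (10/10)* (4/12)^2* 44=-440/9 = -48.89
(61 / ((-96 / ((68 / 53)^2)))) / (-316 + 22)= 17629/4955076 = 0.00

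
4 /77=0.05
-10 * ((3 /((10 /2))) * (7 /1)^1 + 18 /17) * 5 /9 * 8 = -11920/51 = -233.73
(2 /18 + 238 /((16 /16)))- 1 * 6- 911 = -6110/9 = -678.89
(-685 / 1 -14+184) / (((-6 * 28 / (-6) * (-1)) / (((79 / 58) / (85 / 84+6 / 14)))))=17.39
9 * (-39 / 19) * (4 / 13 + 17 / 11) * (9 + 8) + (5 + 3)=-119963/209 = -573.99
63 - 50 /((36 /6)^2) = 1109/18 = 61.61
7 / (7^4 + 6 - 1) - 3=-7211/2406 = -3.00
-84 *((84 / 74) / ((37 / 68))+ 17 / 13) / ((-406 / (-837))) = -303333822/516113 = -587.73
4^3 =64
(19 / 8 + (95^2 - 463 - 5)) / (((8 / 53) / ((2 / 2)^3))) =3629175/64 = 56705.86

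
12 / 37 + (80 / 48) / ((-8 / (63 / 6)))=-1.86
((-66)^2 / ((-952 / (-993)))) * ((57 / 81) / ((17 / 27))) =20546163/4046 = 5078.14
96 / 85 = 1.13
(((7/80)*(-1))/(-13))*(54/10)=189/5200 = 0.04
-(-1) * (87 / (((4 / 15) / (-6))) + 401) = -1556.50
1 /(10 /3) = 3/10 = 0.30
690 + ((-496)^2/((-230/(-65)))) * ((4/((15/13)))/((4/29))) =603100258/345 = 1748116.69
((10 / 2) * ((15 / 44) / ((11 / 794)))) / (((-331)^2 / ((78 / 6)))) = 387075/26513762 = 0.01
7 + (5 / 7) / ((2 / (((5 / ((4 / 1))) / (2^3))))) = 3161/448 = 7.06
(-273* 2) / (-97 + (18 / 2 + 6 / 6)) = 182/29 = 6.28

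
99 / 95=1.04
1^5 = 1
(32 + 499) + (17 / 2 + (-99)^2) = 20681/2 = 10340.50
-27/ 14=-1.93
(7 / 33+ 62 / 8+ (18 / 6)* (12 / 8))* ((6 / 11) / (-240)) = -329/11616 = -0.03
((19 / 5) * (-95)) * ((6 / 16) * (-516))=139707/2 = 69853.50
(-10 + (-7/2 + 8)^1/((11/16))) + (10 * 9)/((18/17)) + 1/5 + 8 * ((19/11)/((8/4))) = 4876/55 = 88.65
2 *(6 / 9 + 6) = 13.33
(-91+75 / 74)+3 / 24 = -26599/296 = -89.86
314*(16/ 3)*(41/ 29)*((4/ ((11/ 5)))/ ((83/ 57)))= 78273920/26477 = 2956.30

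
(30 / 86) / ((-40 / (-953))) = 2859/344 = 8.31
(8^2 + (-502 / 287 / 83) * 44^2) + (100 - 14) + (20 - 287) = -3758929/23821 = -157.80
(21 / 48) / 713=7/11408 = 0.00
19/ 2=9.50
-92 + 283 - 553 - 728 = -1090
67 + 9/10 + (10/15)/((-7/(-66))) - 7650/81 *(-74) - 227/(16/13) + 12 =34728811/5040 = 6890.64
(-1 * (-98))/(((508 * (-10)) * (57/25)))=-245/28956 = -0.01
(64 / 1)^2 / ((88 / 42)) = 21504/11 = 1954.91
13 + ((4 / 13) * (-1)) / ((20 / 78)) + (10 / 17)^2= 17551/1445 = 12.15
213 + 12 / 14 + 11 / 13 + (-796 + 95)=-44253/91 = -486.30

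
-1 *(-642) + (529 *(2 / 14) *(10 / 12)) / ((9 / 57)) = 131147/126 = 1040.85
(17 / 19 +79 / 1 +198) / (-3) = -1760/19 = -92.63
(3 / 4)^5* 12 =729/256 = 2.85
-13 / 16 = -0.81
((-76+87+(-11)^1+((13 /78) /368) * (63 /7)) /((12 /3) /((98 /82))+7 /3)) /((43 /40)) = 441/660652 = 0.00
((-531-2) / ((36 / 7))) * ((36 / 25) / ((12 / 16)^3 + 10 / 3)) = -102336/2575 = -39.74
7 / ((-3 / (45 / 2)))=-105/2 = -52.50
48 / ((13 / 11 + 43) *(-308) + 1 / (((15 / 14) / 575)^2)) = 108/617407 = 0.00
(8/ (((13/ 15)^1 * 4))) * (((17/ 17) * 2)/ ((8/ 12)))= 90/13 = 6.92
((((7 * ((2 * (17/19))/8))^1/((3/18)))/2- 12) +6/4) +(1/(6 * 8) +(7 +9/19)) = 1543/912 = 1.69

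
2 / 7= 0.29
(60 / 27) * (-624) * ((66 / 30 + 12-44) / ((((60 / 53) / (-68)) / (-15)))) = 111695168/3 = 37231722.67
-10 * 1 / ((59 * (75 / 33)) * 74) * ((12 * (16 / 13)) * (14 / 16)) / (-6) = 308/141895 = 0.00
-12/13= -0.92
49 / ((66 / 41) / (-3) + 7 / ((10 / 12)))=10045/1612 = 6.23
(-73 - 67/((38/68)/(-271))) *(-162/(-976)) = 49892031/9272 = 5380.94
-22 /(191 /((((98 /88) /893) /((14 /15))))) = -105/682252 = 0.00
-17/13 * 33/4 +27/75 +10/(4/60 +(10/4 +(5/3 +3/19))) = -26523171/3253900 = -8.15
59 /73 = 0.81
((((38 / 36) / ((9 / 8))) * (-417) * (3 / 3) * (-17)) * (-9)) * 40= -7183520/3 = -2394506.67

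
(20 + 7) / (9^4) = 1/243 = 0.00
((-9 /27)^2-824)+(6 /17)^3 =-36427951/44217 = -823.84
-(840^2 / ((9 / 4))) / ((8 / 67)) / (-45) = 525280/9 = 58364.44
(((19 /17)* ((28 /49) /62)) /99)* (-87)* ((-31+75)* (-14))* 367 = 2046.47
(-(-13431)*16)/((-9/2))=-143264/3 = -47754.67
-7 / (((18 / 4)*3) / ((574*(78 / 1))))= -208936/9 = -23215.11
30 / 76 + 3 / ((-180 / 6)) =28/95 = 0.29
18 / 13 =1.38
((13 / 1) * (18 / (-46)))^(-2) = 529/13689 = 0.04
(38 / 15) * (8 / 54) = 152/405 = 0.38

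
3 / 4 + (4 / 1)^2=67/4 = 16.75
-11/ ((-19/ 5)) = 55/19 = 2.89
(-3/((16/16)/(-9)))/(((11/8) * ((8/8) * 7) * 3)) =72/77 = 0.94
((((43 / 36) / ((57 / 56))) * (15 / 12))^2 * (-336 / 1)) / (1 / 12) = -253682800/29241 = -8675.59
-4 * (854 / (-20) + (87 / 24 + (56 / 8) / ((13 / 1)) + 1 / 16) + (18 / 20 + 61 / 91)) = 268659/1820 = 147.61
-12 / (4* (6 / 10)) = -5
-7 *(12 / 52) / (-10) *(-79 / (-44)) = 1659/5720 = 0.29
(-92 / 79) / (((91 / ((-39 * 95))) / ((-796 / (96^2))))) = -434815/106176 = -4.10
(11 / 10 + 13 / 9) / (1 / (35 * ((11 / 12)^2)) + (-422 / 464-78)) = -22499708/697470633 = -0.03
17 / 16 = 1.06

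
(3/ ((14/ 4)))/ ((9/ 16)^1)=32/21 = 1.52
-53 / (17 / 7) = -21.82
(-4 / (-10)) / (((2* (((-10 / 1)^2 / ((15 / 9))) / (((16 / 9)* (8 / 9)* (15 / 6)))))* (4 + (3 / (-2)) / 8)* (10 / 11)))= 1408/370575 = 0.00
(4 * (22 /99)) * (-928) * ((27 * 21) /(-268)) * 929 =108626112/67 = 1621285.25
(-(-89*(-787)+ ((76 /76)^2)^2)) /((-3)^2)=-23348/3 = -7782.67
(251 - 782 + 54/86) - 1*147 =-29127/43 = -677.37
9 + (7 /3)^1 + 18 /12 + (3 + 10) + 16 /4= 179/6 = 29.83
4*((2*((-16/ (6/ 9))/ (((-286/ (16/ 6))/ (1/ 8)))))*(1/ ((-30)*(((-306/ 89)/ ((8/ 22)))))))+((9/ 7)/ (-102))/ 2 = -557321/101080980 = -0.01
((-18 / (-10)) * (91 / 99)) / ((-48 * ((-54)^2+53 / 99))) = -273/23098960 = 0.00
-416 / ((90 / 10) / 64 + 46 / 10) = -133120/1517 = -87.75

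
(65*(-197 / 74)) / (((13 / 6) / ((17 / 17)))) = -2955/37 = -79.86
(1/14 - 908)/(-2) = 12711/28 = 453.96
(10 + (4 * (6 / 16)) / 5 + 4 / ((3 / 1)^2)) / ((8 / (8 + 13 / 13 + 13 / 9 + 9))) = 33845/1296 = 26.11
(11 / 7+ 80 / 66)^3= 265847707/12326391 = 21.57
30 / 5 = 6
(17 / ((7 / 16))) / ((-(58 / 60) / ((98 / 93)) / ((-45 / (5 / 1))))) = 381.22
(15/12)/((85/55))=55/68 = 0.81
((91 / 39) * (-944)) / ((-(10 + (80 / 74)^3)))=2836568/14505 = 195.56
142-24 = 118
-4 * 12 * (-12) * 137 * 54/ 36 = 118368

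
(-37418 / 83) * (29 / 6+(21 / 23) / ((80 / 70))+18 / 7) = -593056591/160356 = -3698.37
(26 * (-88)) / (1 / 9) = -20592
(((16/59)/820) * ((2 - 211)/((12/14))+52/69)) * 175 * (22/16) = -12914825/667644 = -19.34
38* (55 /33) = 190/3 = 63.33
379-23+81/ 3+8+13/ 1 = 404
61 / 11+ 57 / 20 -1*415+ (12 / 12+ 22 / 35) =-623663/1540 = -404.98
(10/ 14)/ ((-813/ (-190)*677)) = 950/3852807 = 0.00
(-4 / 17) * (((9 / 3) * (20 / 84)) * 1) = -20/119 = -0.17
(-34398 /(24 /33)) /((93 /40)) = -630630/31 = -20342.90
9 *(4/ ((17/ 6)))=216/17 = 12.71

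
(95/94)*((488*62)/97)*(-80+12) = -97726880/4559 = -21436.03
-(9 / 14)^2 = -81/196 = -0.41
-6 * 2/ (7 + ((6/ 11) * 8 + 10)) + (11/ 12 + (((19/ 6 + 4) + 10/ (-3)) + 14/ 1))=17097/940 = 18.19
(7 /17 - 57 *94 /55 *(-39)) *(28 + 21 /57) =174084211/1615 = 107792.08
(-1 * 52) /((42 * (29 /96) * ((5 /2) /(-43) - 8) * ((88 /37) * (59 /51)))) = 5625776/30433557 = 0.18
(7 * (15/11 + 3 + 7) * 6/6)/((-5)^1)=-15.91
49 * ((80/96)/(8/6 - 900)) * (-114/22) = 13965/59312 = 0.24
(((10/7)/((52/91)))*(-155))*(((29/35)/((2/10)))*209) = -4697275/14 = -335519.64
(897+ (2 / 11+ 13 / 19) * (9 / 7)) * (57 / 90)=568.81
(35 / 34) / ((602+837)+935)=35/80716 = 0.00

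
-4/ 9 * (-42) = 56/3 = 18.67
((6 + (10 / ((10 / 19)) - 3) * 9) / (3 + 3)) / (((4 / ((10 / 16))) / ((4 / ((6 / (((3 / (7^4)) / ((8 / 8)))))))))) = 125/38416 = 0.00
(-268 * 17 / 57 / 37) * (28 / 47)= -127568/99123 = -1.29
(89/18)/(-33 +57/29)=-0.16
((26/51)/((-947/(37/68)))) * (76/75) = -18278/61578675 = 0.00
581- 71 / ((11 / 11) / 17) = -626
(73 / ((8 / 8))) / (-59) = -73/59 = -1.24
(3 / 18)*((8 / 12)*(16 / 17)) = 16/153 = 0.10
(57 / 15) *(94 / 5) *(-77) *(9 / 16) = -618849/200 = -3094.24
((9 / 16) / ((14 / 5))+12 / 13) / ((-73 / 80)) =-16365/13286 = -1.23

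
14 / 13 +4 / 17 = 290/221 = 1.31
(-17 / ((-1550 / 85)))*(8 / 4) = 1.86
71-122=-51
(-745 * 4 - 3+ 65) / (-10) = 1459/5 = 291.80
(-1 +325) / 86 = 162/43 = 3.77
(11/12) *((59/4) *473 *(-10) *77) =-118186145/24 = -4924422.71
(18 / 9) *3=6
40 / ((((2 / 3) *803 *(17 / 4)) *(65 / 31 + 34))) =2480/5091823 = 0.00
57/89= 0.64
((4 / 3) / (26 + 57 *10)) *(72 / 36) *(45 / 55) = 6/1639 = 0.00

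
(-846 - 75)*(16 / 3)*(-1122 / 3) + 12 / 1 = 1837100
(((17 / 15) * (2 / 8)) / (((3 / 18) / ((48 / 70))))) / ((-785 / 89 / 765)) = -2777868/27475 = -101.11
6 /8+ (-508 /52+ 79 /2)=30.48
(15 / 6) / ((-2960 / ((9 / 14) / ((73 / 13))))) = -117/1210048 = 0.00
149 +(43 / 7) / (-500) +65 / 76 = 4982279/33250 = 149.84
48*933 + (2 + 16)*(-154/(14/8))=43200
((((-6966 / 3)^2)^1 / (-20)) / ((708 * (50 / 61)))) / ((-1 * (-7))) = -27407727/413000 = -66.36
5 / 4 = 1.25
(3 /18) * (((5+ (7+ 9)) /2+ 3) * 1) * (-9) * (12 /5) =-243/5 = -48.60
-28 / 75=-0.37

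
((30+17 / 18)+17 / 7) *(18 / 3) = 4205/21 = 200.24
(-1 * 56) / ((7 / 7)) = -56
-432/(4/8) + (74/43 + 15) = -36433/43 = -847.28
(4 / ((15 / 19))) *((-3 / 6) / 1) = -2.53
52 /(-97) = -52/97 = -0.54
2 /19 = 0.11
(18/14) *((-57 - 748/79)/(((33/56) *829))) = -126024/720401 = -0.17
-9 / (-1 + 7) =-3/2 = -1.50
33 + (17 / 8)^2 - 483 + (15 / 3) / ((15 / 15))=-28191/64 = -440.48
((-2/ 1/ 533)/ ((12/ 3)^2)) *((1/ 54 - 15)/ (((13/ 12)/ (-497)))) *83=-33372059/249444 = -133.79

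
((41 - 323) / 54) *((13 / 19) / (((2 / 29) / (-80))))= 4144.80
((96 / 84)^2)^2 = 4096/2401 = 1.71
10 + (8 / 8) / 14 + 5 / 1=211/14 = 15.07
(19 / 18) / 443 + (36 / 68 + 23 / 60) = 1240529/1355580 = 0.92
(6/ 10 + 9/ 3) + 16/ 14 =166/35 = 4.74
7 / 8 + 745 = 5967/8 = 745.88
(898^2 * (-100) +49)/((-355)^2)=-80640351/126025 = -639.88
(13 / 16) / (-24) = -13/384 = -0.03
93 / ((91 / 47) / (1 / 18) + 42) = 1457/1204 = 1.21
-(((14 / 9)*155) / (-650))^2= -47089/342225 = -0.14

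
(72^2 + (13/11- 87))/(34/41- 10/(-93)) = 53458260/9823 = 5442.15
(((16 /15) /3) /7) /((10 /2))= 0.01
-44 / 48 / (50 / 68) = -187/150 = -1.25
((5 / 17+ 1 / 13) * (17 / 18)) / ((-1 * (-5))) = 41/585 = 0.07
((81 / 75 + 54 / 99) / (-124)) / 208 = -447/7092800 = 0.00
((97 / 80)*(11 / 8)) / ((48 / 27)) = 9603/10240 = 0.94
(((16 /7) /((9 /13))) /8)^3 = 17576/250047 = 0.07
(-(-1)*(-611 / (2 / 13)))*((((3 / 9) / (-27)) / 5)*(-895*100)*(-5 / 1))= 355449250/81 = 4388262.35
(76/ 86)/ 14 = 19/301 = 0.06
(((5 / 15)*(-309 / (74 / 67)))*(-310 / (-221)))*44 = -47064820/8177 = -5755.76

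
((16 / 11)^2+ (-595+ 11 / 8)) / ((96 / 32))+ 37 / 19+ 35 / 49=-194.51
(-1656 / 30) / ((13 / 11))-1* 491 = -34951/65 = -537.71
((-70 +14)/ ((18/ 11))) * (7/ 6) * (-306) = 36652/3 = 12217.33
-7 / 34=-0.21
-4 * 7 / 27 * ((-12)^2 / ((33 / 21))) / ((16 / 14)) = -2744/33 = -83.15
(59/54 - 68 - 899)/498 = -1.94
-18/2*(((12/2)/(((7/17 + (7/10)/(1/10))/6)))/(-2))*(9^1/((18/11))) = 1683/14 = 120.21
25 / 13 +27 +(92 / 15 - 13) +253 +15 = 56561/195 = 290.06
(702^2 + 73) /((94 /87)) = 42880299/94 = 456173.39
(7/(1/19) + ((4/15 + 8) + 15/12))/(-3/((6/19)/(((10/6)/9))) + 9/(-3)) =-76959/2570 = -29.95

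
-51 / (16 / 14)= -357/8 = -44.62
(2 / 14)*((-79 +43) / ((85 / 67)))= -2412/595 = -4.05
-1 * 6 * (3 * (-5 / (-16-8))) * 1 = -15/4 = -3.75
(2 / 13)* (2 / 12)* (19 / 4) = 19/156 = 0.12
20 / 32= 5/8 = 0.62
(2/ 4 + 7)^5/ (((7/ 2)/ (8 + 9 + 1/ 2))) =3796875/32 = 118652.34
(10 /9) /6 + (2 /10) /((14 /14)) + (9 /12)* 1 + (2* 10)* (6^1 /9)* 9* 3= 195013/540 = 361.14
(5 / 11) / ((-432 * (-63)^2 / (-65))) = 325/18860688 = 0.00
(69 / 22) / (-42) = -23/308 = -0.07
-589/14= -42.07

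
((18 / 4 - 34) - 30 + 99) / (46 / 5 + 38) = 395/472 = 0.84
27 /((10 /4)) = 54/5 = 10.80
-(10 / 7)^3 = -1000/343 = -2.92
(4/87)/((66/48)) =0.03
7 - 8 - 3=-4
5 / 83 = 0.06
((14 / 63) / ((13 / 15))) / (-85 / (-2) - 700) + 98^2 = 98508224/10257 = 9604.00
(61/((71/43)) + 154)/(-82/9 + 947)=122013/599311 = 0.20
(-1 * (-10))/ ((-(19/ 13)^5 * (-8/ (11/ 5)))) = 4084223/9904396 = 0.41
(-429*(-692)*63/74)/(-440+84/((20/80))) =-359667/148 = -2430.18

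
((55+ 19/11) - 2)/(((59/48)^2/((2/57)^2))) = 616448/13823051 = 0.04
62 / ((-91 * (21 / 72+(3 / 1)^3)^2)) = -35712/39041275 = 0.00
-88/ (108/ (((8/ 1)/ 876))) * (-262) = 11528/5913 = 1.95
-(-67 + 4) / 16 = 63/16 = 3.94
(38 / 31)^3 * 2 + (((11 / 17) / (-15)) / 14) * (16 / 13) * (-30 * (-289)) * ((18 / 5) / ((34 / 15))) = -48.54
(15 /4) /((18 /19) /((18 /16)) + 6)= 57/104 = 0.55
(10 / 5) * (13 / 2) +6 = 19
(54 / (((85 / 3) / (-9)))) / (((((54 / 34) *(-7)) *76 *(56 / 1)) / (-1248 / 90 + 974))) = 3411/9800 = 0.35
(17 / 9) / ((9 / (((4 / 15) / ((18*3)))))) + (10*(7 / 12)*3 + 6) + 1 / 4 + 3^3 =6659551/131220 = 50.75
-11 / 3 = -3.67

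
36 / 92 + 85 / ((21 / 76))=148769/483 = 308.01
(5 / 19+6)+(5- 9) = 43/19 = 2.26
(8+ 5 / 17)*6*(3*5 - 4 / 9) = 12314/17 = 724.35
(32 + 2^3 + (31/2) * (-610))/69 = -9415/69 = -136.45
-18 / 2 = -9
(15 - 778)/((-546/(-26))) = -109/3 = -36.33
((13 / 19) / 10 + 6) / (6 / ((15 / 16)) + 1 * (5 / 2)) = 1153/1691 = 0.68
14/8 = 7/4 = 1.75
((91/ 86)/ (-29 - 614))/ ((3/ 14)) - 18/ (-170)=692378/7050495 = 0.10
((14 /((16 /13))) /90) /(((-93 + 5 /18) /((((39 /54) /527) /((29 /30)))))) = -1183/612175848 = 0.00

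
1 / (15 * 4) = 1/60 = 0.02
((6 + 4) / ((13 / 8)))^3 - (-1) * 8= 529576/2197 = 241.05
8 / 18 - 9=-77/9 = -8.56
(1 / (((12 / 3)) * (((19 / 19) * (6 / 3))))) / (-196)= -1/1568 = 0.00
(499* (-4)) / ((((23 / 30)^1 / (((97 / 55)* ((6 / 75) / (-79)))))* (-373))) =-2323344/186378775 = -0.01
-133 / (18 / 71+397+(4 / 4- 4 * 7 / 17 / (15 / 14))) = -2407965/7182548 = -0.34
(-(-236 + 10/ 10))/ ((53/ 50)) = 11750/53 = 221.70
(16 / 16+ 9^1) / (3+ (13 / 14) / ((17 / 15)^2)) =2.69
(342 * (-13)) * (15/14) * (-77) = 366795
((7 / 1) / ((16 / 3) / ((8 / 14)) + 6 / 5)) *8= 420/79 = 5.32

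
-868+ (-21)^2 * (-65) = -29533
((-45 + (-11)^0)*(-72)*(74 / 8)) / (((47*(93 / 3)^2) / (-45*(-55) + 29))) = 1624.58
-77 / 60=-1.28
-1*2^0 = -1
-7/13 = -0.54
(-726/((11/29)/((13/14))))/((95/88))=-1094808/665 = -1646.33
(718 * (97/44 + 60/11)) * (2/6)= 120983/66 = 1833.08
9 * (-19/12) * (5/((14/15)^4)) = -14428125/153664 = -93.89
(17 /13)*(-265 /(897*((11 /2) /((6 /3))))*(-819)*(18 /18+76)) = 2648940/299 = 8859.33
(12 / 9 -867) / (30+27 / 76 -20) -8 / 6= -66840/787 = -84.93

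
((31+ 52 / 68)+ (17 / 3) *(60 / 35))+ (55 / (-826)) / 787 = 65483663/1578722 = 41.48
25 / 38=0.66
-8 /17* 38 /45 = -304/765 = -0.40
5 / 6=0.83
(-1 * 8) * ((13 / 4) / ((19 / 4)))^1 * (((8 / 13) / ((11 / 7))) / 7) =-64/209 = -0.31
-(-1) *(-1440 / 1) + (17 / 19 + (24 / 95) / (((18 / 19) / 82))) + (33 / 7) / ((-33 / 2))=-2827961/1995 = -1417.52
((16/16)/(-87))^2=1/7569 = 0.00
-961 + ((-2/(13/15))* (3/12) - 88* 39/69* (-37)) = 525505/598 = 878.77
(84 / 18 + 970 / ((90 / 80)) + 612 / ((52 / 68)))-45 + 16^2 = 219749/117 = 1878.20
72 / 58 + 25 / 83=3713/2407 = 1.54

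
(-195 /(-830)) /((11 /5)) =195/1826 = 0.11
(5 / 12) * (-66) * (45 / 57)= -825/38 = -21.71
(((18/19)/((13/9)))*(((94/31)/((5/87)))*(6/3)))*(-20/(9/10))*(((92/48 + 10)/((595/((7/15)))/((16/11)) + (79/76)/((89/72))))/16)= -320250480/245303279 = -1.31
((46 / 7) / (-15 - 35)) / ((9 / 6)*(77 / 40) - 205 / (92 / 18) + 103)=-8464/4236155 = 0.00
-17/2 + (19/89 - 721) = -129813/178 = -729.29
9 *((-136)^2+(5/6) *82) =167079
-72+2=-70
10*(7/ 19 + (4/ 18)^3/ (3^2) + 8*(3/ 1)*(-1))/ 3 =-29457370/373977 = -78.77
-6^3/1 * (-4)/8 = 108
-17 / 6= -2.83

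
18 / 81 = 2/9 = 0.22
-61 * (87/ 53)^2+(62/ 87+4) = -39016993/244383 = -159.66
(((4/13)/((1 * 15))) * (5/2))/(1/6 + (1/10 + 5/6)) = 0.05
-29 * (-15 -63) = 2262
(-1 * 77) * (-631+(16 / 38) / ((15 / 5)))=2768843/57 = 48576.19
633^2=400689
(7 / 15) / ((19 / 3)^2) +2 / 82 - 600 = -44400334/74005 = -599.96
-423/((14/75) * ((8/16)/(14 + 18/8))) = -73647.32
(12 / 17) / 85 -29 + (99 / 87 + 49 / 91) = -14880421/544765 = -27.32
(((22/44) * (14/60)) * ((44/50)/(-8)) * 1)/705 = -77/4230000 = 0.00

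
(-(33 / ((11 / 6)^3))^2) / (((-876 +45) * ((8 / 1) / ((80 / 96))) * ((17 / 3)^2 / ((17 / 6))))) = 21870/68944469 = 0.00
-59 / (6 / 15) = -147.50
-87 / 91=-0.96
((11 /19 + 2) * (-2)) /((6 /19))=-49/3 = -16.33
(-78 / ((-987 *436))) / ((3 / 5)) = 65/215166 = 0.00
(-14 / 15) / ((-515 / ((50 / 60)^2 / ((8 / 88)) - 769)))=-191863/139050 = -1.38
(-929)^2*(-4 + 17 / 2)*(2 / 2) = 7767369/2 = 3883684.50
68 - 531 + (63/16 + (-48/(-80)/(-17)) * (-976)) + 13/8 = -575267/1360 = -422.99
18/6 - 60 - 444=-501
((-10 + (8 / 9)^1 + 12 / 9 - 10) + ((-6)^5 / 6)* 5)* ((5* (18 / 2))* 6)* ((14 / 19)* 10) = -245616000/19 = -12927157.89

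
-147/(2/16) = -1176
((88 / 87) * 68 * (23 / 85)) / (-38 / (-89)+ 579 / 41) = 29542304/23093715 = 1.28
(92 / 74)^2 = 2116/1369 = 1.55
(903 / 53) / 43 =21/53 = 0.40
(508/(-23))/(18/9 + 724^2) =-254/6028047 = 0.00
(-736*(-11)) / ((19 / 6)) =48576/19 = 2556.63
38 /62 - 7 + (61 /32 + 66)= 61.52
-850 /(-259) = 850/259 = 3.28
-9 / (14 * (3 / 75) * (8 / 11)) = -2475/112 = -22.10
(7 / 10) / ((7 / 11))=11/10 = 1.10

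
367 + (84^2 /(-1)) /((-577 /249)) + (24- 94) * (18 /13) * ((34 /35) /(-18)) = 25632375/7501 = 3417.19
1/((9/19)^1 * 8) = 0.26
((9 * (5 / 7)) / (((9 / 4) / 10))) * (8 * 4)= 6400/7 = 914.29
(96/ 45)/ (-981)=-32/14715 = 0.00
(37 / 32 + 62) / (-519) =-2021/16608 = -0.12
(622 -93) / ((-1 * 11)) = -529/11 = -48.09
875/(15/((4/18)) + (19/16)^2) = 224000/17641 = 12.70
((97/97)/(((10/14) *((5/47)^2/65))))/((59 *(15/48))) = 3216304/7375 = 436.11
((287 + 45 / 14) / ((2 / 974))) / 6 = 1978681/84 = 23555.73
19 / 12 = 1.58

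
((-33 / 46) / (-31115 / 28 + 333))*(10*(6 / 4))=90/6509 = 0.01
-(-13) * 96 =1248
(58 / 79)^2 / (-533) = -3364/3326453 = 0.00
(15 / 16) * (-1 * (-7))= 105/16 = 6.56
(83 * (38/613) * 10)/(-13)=-31540/7969 = -3.96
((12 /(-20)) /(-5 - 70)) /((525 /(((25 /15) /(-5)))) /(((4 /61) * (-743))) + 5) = 2972/13866875 = 0.00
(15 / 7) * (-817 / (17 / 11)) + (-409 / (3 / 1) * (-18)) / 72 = -1568989/1428 = -1098.73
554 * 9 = 4986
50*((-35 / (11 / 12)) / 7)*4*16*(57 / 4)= -248727.27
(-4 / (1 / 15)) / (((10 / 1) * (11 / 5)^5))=-18750/161051 = -0.12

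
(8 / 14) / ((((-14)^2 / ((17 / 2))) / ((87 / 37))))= 1479/25382 = 0.06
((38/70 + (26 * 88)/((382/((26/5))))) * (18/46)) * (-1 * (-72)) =137270376/153755 = 892.79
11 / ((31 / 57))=627/31 = 20.23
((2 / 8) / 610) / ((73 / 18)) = 9/89060 = 0.00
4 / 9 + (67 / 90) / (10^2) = 0.45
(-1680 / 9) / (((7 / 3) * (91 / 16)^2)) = -2.47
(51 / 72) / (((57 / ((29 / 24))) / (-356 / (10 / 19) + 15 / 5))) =-10.11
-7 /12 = -0.58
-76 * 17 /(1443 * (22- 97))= 1292/108225 = 0.01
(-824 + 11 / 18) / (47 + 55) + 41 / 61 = -828805/111996 = -7.40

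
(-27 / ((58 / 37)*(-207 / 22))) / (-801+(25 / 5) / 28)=-34188/14956141 = 0.00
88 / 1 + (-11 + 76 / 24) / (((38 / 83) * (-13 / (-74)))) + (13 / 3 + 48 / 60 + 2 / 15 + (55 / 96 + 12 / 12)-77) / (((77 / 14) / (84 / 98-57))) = 460883341/652080 = 706.79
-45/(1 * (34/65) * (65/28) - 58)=42/53 = 0.79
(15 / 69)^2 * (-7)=-175/529 = -0.33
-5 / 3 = -1.67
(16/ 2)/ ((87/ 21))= 56/29 = 1.93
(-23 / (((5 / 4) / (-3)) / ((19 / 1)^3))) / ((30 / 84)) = 26503176/25 = 1060127.04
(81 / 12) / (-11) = -27/44 = -0.61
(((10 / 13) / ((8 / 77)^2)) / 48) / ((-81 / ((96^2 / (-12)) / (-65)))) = -5929/27378 = -0.22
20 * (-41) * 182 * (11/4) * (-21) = 8618610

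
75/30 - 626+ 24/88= -623.23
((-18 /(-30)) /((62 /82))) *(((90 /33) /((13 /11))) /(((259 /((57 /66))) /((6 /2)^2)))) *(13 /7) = 63099/618233 = 0.10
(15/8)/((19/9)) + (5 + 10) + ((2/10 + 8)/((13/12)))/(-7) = 14.81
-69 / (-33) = 23/11 = 2.09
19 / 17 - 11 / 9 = -0.10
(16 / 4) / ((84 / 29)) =29/21 = 1.38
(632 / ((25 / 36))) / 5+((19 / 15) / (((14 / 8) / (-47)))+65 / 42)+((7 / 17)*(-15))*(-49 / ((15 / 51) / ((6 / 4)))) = 1481414/875 = 1693.04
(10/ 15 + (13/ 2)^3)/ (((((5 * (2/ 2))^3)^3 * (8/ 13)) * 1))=85891/375000000 = 0.00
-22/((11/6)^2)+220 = 2348/11 = 213.45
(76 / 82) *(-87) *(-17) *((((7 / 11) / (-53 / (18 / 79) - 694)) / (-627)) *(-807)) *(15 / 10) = -150387678/82744519 = -1.82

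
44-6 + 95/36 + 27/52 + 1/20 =96427/2340 = 41.21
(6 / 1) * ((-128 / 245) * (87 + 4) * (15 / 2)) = -14976/7 = -2139.43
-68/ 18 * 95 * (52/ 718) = -83980/3231 = -25.99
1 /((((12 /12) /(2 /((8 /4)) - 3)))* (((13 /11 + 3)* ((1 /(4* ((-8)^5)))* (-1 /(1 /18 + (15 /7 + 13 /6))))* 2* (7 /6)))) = -396492800/3381 = -117270.87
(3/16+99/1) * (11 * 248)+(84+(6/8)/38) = 41141463/152 = 270667.52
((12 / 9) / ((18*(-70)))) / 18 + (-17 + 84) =1139669/17010 = 67.00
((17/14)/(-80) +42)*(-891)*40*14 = -41897493/2 = -20948746.50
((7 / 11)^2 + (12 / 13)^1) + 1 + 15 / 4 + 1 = 44535/6292 = 7.08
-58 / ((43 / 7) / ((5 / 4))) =-1015/86 = -11.80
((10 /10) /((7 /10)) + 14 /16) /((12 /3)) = 129/224 = 0.58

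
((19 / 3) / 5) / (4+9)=19/195 = 0.10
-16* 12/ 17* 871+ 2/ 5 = -836126/85 = -9836.78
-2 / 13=-0.15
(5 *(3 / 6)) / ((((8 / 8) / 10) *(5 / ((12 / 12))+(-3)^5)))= -25/238 = -0.11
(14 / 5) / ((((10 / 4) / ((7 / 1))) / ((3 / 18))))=98/75 = 1.31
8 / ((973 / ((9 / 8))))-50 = -48641/973 = -49.99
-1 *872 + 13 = -859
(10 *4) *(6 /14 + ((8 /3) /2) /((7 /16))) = 2920/21 = 139.05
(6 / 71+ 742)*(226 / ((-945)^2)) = 11907488/63404775 = 0.19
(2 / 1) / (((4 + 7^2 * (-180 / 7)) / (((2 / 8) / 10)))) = -1/25120 = 0.00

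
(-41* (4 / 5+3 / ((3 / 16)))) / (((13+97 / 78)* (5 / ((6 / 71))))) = -1611792/1972025 = -0.82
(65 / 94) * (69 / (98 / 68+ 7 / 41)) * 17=17714255/35203 = 503.20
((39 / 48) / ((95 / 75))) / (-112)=-195/34048 = -0.01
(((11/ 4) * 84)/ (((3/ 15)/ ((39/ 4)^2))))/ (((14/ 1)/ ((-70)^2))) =307432125/8 = 38429015.62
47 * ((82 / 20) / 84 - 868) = -40793.71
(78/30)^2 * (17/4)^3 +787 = 2089497/1600 = 1305.94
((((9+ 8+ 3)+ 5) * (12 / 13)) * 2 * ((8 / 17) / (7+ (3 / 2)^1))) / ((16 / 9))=5400/3757 = 1.44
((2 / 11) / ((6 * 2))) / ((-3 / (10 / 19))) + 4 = 7519/1881 = 4.00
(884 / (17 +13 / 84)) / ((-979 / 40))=-2970240/1410739 = -2.11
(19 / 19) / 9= 1/9 = 0.11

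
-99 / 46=-2.15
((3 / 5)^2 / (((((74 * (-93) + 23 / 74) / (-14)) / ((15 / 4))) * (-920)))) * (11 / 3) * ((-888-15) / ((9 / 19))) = 4443663/212957000 = 0.02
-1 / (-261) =1/261 = 0.00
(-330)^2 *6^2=3920400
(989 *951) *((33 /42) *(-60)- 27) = -488139741/7 = -69734248.71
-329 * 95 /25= -6251/5 = -1250.20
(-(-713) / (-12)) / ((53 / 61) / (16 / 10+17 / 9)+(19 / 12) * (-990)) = 6828401/180114750 = 0.04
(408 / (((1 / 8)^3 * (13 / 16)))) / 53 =3342336/689 = 4851.00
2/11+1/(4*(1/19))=217/44 = 4.93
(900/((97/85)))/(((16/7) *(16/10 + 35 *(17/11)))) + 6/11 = 29375013/4357628 = 6.74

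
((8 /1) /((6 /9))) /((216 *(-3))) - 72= -3889/54 = -72.02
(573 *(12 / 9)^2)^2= 9339136/9 = 1037681.78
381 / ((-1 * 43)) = -381/43 = -8.86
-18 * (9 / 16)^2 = -729/128 = -5.70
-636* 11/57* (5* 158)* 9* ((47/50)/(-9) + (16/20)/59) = 23396956/295 = 79311.72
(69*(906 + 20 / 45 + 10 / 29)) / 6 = 2721728/261 = 10428.08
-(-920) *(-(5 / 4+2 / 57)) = -67390/57 = -1182.28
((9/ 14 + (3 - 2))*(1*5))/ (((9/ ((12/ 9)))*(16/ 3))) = 115/504 = 0.23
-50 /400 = -1/8 = -0.12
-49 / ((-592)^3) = 49/207474688 = 0.00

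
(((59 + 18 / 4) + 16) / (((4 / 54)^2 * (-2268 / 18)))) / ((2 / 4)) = -12879/56 = -229.98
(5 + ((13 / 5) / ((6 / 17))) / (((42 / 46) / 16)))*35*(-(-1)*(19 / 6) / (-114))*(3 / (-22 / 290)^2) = -888074975/13068 = -67957.99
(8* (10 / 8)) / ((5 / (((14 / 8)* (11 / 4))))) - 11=-11/8 = -1.38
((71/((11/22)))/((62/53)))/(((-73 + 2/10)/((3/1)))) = -56445/11284 = -5.00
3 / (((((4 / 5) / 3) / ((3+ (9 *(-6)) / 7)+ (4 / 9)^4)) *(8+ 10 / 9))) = -1073605/185976 = -5.77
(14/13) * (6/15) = 0.43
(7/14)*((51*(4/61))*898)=91596/61 = 1501.57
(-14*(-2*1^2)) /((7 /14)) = 56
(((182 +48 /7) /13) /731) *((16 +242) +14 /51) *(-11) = -191547224/3392571 = -56.46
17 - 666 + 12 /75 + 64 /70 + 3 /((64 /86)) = -3605809/5600 = -643.89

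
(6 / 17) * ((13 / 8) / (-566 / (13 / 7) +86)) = -169/64464 = 0.00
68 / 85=4/5 = 0.80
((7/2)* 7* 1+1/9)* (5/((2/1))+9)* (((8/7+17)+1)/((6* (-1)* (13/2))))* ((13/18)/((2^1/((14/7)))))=-682663/6804 = -100.33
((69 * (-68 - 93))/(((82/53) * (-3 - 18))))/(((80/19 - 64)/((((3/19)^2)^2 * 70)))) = -79484895/319464784 = -0.25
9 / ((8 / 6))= 27/4 = 6.75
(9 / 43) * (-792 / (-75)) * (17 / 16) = 5049/2150 = 2.35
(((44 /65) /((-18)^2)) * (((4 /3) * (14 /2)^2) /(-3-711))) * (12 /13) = -616/3490695 = 0.00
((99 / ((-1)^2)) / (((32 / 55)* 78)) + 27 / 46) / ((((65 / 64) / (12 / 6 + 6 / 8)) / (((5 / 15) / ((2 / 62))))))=6021719/77740 = 77.46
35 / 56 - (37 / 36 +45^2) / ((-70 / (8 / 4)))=147449/2520 = 58.51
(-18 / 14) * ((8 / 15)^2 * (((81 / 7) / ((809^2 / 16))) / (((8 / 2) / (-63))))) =186624/114534175 = 0.00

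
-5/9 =-0.56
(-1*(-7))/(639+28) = 7/667 = 0.01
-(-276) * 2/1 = 552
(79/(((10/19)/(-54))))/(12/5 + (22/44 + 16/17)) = -1377918/653 = -2110.13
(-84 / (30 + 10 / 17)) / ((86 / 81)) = -28917/11180 = -2.59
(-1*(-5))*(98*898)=440020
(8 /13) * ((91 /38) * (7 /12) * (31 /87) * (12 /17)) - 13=-12.78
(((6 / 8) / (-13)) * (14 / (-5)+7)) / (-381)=21/33020 = 0.00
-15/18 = -5/6 = -0.83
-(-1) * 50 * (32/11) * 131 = 209600/11 = 19054.55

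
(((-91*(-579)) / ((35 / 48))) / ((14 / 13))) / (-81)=-260936/315 = -828.37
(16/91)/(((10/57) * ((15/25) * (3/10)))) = 1520/273 = 5.57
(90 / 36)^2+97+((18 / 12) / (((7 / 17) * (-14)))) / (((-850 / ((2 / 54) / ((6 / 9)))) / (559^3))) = 180747979/58800 = 3073.95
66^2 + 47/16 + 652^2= 6871407/16 = 429462.94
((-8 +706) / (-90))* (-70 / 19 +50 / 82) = 167171/7011 = 23.84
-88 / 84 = -22/21 = -1.05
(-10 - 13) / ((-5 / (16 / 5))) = 368/25 = 14.72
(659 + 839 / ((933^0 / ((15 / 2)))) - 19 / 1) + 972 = 15809/2 = 7904.50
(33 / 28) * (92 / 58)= 759/406 = 1.87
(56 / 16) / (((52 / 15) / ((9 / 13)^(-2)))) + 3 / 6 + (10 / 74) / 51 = 354487/135864 = 2.61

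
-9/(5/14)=-126/5 = -25.20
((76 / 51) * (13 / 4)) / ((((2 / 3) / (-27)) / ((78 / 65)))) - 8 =-20687/85 = -243.38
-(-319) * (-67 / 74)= -21373/74 = -288.82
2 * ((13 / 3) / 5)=26/15 = 1.73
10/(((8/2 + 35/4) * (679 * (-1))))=-40/34629 = 0.00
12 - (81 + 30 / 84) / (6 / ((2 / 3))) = 373/126 = 2.96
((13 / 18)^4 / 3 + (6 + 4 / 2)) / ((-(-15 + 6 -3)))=2547985/3779136 = 0.67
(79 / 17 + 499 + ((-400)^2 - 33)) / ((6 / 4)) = 106980.43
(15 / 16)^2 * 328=288.28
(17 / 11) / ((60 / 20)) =17/33 = 0.52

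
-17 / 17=-1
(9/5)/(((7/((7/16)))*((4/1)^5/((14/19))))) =63/778240 = 0.00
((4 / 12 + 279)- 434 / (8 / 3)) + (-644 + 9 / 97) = -613805/1164 = -527.32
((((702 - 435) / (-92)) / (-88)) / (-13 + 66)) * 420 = 0.26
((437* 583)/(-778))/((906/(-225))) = 19107825/234956 = 81.33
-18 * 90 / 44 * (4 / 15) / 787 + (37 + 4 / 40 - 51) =-1204403/86570 = -13.91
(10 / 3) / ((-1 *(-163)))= 10/489 = 0.02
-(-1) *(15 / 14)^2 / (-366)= -75/23912 = 0.00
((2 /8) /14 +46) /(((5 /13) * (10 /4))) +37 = 59401/700 = 84.86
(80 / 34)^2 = 1600/289 = 5.54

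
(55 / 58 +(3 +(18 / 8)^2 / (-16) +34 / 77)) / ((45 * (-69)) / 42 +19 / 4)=-0.06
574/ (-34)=-287/17 = -16.88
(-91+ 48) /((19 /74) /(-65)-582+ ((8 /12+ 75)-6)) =620490/7393027 = 0.08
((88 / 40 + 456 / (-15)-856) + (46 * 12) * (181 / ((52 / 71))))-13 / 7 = 61667174/455 = 135532.25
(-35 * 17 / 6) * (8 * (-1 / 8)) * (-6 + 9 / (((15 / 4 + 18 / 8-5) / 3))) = 4165/2 = 2082.50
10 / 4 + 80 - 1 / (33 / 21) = 81.86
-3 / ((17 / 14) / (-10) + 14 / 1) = -420/1943 = -0.22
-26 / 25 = -1.04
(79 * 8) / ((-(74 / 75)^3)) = -33328125/50653 = -657.97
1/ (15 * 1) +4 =61/15 = 4.07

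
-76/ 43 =-1.77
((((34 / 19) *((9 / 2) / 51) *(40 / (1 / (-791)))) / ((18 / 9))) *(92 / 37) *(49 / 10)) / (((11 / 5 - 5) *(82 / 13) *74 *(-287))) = -3547635/43724491 = -0.08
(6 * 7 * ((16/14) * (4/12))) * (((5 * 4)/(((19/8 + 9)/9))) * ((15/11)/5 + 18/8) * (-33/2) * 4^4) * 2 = -491028480/91 = -5395917.36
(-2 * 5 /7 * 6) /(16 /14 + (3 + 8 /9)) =-540/317 = -1.70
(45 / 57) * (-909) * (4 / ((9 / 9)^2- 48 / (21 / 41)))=381780/12331 = 30.96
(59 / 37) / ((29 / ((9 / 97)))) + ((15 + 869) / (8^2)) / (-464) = -657233/26644736 = -0.02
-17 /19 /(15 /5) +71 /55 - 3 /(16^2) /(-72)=2124807/2140160 = 0.99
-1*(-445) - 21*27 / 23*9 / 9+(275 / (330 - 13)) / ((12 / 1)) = 36783397/87492 = 420.42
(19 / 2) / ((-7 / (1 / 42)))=-19/588 = -0.03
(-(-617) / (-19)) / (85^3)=-617/11668375 = 0.00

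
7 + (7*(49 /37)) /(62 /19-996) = 4878741/697894 = 6.99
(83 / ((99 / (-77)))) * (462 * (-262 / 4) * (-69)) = -134792581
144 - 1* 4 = 140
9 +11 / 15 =146/15 = 9.73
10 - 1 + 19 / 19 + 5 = 15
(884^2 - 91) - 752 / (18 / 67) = 778565.89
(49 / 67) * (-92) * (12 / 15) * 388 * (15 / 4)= -5247312/67 = -78318.09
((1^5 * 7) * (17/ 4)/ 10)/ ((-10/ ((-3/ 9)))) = 0.10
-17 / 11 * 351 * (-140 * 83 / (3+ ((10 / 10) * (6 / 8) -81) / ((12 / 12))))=-92448720/1133 = -81596.40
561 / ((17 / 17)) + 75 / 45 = 1688/3 = 562.67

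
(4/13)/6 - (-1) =41/39 = 1.05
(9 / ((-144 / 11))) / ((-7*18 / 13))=0.07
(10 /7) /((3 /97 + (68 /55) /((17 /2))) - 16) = -53350/590933 = -0.09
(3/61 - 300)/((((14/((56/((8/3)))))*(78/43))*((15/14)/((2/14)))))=-33.07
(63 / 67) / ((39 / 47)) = 987/871 = 1.13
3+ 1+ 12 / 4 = 7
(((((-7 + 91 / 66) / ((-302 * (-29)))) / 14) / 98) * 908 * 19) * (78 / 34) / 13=-228589/160499108 = 0.00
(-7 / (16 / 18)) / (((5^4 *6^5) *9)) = -7/38880000 = 0.00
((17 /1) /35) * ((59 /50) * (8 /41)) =0.11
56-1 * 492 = -436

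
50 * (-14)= -700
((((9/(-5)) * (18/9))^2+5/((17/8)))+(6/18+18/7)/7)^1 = 982601/62475 = 15.73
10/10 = 1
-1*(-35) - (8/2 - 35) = 66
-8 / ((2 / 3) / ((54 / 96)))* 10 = -135/2 = -67.50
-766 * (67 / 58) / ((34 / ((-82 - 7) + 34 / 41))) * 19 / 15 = 117501719/40426 = 2906.59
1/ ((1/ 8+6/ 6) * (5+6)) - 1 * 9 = -883/99 = -8.92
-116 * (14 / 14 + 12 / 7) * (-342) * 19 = 14321592/7 = 2045941.71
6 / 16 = 3/8 = 0.38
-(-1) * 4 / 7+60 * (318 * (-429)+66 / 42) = -57296576/7 = -8185225.14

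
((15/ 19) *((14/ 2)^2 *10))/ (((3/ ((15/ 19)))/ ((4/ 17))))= 147000/6137 = 23.95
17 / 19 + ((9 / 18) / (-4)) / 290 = 39421/44080 = 0.89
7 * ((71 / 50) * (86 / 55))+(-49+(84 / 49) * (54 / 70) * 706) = 60650404/67375 = 900.19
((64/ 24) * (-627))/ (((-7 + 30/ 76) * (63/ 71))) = 4511056/15813 = 285.28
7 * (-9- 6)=-105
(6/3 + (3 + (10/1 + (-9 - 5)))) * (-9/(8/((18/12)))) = -27/16 = -1.69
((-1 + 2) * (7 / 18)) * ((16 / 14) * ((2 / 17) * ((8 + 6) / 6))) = 56/459 = 0.12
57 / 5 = 11.40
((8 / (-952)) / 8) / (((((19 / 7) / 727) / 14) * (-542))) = 5089/700264 = 0.01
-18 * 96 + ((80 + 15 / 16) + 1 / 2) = -26345/16 = -1646.56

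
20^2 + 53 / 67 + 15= 27858/67 = 415.79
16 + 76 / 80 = 339/20 = 16.95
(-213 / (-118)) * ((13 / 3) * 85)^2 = 86692775/354 = 244894.84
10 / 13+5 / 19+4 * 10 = 10135/247 = 41.03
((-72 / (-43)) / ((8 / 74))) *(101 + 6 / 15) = 337662/215 = 1570.52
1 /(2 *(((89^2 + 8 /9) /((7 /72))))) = 7/1140752 = 0.00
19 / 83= 0.23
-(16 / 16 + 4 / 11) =-15/11 = -1.36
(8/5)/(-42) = -4/105 = -0.04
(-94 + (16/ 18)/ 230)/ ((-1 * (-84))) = -6949/6210 = -1.12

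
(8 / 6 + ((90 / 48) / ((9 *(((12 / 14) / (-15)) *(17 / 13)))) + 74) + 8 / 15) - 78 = -6693/1360 = -4.92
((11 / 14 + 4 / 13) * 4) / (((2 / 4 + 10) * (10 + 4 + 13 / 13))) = 796/28665 = 0.03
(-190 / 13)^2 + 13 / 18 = 651997/3042 = 214.33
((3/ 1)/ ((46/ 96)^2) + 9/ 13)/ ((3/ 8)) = 252312/6877 = 36.69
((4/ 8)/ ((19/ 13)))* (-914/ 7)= -5941/133 = -44.67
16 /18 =0.89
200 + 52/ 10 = 1026/5 = 205.20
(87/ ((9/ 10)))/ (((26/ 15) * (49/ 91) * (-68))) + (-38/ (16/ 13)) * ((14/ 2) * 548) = -56376499/476 = -118438.02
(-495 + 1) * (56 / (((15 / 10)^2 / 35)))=-3872960/9 = -430328.89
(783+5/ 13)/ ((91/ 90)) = 916560/1183 = 774.78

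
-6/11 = -0.55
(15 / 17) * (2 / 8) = 15/68 = 0.22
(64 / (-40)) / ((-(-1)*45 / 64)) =-512/225 = -2.28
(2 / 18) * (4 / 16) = 1/36 = 0.03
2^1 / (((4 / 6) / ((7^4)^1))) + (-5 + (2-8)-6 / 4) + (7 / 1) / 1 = 14395/2 = 7197.50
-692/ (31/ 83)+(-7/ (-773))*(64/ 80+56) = -1852.26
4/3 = 1.33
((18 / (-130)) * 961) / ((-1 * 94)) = 8649/6110 = 1.42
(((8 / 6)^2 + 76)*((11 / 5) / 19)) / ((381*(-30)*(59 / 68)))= -10472/11531727 = 0.00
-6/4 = -3/2 = -1.50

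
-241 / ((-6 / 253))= 60973/6 = 10162.17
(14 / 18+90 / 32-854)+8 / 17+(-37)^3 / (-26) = 34950809/31824 = 1098.25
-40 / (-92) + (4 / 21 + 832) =832.63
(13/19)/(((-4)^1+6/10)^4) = 8125/1586899 = 0.01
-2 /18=-1/9 = -0.11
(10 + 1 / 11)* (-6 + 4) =-222/11 = -20.18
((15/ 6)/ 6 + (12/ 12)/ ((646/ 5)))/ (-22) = -1645/85272 = -0.02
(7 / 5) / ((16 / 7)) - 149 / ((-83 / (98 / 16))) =77077/6640 = 11.61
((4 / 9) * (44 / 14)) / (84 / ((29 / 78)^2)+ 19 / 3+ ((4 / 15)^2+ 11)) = 462550/206991673 = 0.00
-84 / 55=-1.53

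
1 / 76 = 0.01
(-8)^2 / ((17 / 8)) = 512/17 = 30.12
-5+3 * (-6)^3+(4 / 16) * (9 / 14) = -36559/56 = -652.84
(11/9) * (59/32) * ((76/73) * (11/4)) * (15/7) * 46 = 635.96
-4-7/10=-47/10 = -4.70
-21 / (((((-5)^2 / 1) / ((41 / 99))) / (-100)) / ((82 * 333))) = 10449096/11 = 949917.82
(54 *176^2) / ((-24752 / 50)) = -5227200/1547 = -3378.93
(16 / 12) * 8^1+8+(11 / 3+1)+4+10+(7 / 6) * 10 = 49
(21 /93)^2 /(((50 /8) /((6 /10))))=588/120125 = 0.00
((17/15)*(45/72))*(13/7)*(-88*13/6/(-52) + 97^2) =445757/36 = 12382.14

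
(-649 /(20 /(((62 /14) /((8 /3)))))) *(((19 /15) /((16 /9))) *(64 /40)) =-3440349/56000 = -61.43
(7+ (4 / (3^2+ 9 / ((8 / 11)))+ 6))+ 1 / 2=4681/342 = 13.69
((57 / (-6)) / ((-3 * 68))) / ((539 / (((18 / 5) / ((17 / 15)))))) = 171/623084 = 0.00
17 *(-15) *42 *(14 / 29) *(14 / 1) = -2099160/29 = -72384.83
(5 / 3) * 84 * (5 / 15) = 140/3 = 46.67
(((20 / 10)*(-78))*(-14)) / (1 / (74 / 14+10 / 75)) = 11835.20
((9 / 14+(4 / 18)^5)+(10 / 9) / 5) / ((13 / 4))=1431194/5373459 = 0.27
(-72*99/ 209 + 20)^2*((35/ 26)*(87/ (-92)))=-27338010/107939 = -253.27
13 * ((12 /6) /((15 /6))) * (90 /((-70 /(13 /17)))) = -6084/595 = -10.23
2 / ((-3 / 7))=-14/3 = -4.67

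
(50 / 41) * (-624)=-31200/41 = -760.98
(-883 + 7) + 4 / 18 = -7882/9 = -875.78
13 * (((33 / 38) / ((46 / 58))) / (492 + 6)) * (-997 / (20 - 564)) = 4134559/78925696 = 0.05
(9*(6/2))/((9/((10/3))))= 10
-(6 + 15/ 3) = -11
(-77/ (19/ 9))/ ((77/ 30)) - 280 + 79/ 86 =-293.29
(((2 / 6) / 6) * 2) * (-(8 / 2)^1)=-4/9 = -0.44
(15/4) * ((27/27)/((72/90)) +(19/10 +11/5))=321/16 = 20.06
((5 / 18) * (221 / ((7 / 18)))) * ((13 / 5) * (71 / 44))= 203983/308 = 662.28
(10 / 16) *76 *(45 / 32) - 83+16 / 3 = -10.87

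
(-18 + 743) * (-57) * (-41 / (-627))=-29725/11 = -2702.27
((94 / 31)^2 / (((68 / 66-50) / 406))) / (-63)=704671/582366 = 1.21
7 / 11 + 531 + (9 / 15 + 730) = 69423/55 = 1262.24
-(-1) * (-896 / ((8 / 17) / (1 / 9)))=-1904/9 = -211.56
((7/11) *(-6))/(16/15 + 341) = -90/8063 = -0.01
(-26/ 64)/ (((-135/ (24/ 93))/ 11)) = 143/16740 = 0.01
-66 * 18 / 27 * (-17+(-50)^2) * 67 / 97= -7319884/97 = -75462.72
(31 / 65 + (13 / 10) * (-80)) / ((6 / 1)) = -2243/130 = -17.25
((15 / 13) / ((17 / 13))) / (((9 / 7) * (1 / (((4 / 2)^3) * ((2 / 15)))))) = 112/153 = 0.73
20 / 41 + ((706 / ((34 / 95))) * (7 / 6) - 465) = 7681955/4182 = 1836.91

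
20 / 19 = 1.05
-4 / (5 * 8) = -1/10 = -0.10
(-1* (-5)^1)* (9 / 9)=5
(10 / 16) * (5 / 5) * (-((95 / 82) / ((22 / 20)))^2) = -1128125/1627208 = -0.69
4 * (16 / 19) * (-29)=-1856/19 = -97.68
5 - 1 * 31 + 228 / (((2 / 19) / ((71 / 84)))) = 25267/14 = 1804.79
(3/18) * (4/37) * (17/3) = 34/333 = 0.10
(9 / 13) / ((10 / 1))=9/130 = 0.07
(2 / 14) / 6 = 1/42 = 0.02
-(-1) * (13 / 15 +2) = 43/15 = 2.87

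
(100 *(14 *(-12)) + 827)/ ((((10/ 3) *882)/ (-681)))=3625871/980 = 3699.87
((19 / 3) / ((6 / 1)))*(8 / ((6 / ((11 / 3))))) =418/81 = 5.16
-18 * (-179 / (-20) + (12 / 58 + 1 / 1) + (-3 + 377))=-2005299/290 = -6914.82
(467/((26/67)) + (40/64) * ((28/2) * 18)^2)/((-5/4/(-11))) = 23391038/65 = 359862.12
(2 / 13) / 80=1/520 = 0.00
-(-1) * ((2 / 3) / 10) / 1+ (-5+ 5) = 1/15 = 0.07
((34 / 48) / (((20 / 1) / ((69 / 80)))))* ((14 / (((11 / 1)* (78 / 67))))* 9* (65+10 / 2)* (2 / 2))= 3850959/183040 = 21.04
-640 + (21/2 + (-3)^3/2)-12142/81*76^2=-70184275/81 = -866472.53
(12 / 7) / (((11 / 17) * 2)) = 102/77 = 1.32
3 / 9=0.33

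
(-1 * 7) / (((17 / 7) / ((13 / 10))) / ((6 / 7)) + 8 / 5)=-1365/737 = -1.85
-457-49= -506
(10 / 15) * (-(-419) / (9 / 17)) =14246/27 = 527.63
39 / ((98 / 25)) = 975/98 = 9.95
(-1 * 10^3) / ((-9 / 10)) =10000/9 = 1111.11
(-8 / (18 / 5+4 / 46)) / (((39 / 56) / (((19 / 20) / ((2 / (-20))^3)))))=6118000/2067 = 2959.85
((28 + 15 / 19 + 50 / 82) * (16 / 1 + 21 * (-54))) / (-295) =111.42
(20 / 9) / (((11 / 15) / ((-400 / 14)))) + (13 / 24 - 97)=-338255/1848 = -183.04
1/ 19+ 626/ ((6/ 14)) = 83261/57 = 1460.72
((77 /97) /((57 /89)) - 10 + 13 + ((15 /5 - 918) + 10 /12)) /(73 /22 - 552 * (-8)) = -4427269/21502281 = -0.21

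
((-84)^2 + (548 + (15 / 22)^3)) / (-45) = -80970767/479160 = -168.98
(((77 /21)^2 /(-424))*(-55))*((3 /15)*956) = 318109/954 = 333.45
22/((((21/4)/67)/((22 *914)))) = 5645560.38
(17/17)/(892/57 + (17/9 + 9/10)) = 1710/31529 = 0.05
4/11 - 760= -8356/11 = -759.64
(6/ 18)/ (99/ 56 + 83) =56/14241 = 0.00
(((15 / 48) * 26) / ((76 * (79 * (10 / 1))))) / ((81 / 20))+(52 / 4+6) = 36960689/1945296 = 19.00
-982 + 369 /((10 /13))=-5023/10 = -502.30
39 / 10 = 3.90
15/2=7.50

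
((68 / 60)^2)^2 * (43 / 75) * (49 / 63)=25139821/34171875 = 0.74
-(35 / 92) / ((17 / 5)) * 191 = -33425/1564 = -21.37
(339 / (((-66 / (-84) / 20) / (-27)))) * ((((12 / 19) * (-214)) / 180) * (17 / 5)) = 621574128/1045 = 594807.78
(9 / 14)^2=81/196 = 0.41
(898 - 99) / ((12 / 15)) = 3995/4 = 998.75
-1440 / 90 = -16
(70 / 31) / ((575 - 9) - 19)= 70/16957 = 0.00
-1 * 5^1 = -5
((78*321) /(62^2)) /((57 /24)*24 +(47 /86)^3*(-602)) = -46295262/293286629 = -0.16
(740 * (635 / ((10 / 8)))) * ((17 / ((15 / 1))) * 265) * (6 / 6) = 338703920/3 = 112901306.67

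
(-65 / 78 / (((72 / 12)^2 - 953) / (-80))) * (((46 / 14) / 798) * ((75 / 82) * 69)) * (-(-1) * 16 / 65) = -2116000/455036491 = 0.00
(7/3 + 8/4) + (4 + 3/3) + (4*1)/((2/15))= 39.33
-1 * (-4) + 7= 11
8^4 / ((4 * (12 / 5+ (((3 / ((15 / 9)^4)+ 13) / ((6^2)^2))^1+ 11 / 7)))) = 90720000/352759 = 257.17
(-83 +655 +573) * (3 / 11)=3435/11 = 312.27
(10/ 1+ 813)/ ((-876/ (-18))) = 2469/146 = 16.91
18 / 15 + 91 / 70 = 5/2 = 2.50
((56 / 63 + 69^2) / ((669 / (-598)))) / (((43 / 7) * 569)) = -179399402/147315807 = -1.22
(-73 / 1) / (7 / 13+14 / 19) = -18031/315 = -57.24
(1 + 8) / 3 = 3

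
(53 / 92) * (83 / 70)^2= 365117/450800 = 0.81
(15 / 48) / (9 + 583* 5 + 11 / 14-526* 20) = -35/850664 = 0.00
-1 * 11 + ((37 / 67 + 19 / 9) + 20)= 7033/603 = 11.66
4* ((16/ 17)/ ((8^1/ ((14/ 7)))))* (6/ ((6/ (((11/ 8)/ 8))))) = 11/68 = 0.16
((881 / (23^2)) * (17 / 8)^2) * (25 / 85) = 2.21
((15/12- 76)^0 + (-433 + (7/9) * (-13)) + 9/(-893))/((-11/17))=60406576/88407 = 683.28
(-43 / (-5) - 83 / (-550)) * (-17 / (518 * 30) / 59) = -81821/504273000 = 0.00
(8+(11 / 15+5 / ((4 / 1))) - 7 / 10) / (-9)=-557/540 = -1.03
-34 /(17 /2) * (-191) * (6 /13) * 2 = 9168/13 = 705.23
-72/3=-24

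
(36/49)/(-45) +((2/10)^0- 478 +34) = -108539/245 = -443.02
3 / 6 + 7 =15/2 = 7.50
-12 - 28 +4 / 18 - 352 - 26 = -417.78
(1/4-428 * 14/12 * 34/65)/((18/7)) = -1424731/14040 = -101.48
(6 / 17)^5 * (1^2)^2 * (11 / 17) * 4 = 0.01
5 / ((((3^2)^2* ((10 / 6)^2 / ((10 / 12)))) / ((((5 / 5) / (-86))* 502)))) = -251/2322 = -0.11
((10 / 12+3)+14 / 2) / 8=65/48 = 1.35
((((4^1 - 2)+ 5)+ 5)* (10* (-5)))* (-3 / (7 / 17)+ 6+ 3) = -7200/7 = -1028.57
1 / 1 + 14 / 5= 19/5 = 3.80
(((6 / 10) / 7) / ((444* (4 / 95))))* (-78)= -741/2072 = -0.36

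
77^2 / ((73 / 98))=581042/73 = 7959.48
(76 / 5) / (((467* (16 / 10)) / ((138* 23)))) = 30153/467 = 64.57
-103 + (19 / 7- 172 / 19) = -14542/133 = -109.34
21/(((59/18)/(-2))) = -12.81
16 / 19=0.84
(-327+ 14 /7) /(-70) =65/14 = 4.64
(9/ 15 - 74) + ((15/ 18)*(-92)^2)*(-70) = -7407101/15 = -493806.73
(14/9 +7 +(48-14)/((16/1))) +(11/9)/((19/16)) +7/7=17387/1368 = 12.71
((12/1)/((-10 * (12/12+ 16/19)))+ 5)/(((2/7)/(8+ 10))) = 6849/25 = 273.96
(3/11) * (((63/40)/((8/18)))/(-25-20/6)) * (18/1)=-45927/74800 = -0.61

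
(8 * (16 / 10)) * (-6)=-384/5 = -76.80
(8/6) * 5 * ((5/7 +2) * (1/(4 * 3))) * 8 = 760/63 = 12.06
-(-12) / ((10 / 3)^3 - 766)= -162/9841 = -0.02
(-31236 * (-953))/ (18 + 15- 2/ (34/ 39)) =84342406/87 = 969452.94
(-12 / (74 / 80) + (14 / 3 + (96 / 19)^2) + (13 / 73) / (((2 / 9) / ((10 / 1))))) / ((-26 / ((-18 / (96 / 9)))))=664391853/405625376 = 1.64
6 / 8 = 3/4 = 0.75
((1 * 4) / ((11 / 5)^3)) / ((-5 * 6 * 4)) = -25/7986 = 0.00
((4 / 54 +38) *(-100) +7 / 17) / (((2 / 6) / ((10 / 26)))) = -8737055/1989 = -4392.69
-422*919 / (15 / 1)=-25854.53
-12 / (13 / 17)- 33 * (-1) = 225/13 = 17.31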